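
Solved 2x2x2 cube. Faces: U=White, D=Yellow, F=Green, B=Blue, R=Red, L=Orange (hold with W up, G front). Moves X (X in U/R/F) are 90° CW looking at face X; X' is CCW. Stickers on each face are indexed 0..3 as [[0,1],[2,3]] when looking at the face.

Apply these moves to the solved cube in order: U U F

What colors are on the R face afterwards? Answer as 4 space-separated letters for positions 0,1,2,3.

After move 1 (U): U=WWWW F=RRGG R=BBRR B=OOBB L=GGOO
After move 2 (U): U=WWWW F=BBGG R=OORR B=GGBB L=RROO
After move 3 (F): F=GBGB U=WWOR R=WOWR D=ROYY L=RYOY
Query: R face = WOWR

Answer: W O W R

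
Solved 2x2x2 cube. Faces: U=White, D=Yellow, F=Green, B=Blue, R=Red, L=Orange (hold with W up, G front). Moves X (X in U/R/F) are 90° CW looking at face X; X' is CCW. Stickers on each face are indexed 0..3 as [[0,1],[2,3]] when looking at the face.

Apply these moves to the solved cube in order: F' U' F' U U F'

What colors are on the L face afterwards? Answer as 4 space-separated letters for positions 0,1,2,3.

After move 1 (F'): F=GGGG U=WWRR R=YRYR D=OOYY L=OWOW
After move 2 (U'): U=WRWR F=OWGG R=GGYR B=YRBB L=BBOW
After move 3 (F'): F=WGOG U=WRGY R=OGOR D=BWYY L=BROW
After move 4 (U): U=GWYR F=OGOG R=YROR B=BRBB L=WGOW
After move 5 (U): U=YGRW F=YROG R=BROR B=WGBB L=OGOW
After move 6 (F'): F=RGYO U=YGBO R=WRBR D=GWYY L=OWOR
Query: L face = OWOR

Answer: O W O R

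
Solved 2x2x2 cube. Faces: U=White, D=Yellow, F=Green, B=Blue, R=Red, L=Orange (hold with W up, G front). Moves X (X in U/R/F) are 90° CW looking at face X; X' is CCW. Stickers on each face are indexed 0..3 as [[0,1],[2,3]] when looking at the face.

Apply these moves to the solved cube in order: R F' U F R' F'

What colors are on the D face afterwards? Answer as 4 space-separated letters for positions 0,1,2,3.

Answer: O O Y R

Derivation:
After move 1 (R): R=RRRR U=WGWG F=GYGY D=YBYB B=WBWB
After move 2 (F'): F=YYGG U=WGRR R=BRYR D=OOYB L=OGOW
After move 3 (U): U=RWRG F=BRGG R=WBYR B=OGWB L=YYOW
After move 4 (F): F=GBGR U=RWWY R=RBGR D=YWYB L=YOOO
After move 5 (R'): R=BRRG U=RWWO F=GWGY D=YBYR B=BGWB
After move 6 (F'): F=WYGG U=RWBR R=BRYG D=OOYR L=YOOW
Query: D face = OOYR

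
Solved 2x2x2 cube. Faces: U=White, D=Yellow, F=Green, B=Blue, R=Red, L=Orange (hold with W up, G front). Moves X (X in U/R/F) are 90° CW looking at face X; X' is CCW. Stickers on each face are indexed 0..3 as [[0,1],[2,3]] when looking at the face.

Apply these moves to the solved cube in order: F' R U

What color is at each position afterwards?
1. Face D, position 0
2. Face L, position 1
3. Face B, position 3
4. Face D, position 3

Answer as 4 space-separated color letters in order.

After move 1 (F'): F=GGGG U=WWRR R=YRYR D=OOYY L=OWOW
After move 2 (R): R=YYRR U=WGRG F=GOGY D=OBYB B=RBWB
After move 3 (U): U=RWGG F=YYGY R=RBRR B=OWWB L=GOOW
Query 1: D[0] = O
Query 2: L[1] = O
Query 3: B[3] = B
Query 4: D[3] = B

Answer: O O B B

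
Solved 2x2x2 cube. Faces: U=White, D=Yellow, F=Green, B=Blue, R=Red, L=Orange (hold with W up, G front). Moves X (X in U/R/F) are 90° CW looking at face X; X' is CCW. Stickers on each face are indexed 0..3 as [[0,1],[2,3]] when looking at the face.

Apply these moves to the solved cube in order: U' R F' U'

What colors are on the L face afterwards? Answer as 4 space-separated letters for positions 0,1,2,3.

After move 1 (U'): U=WWWW F=OOGG R=GGRR B=RRBB L=BBOO
After move 2 (R): R=RGRG U=WOWG F=OYGY D=YBYR B=WRWB
After move 3 (F'): F=YYOG U=WORR R=BGYG D=BOYR L=BGOW
After move 4 (U'): U=ORWR F=BGOG R=YYYG B=BGWB L=WROW
Query: L face = WROW

Answer: W R O W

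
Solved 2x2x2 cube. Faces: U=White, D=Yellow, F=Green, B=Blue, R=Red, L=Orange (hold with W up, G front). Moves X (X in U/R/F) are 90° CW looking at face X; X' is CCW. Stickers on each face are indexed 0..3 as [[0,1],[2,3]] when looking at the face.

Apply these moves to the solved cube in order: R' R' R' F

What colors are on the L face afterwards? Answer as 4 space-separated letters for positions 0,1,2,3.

After move 1 (R'): R=RRRR U=WBWB F=GWGW D=YGYG B=YBYB
After move 2 (R'): R=RRRR U=WYWY F=GBGB D=YWYW B=GBGB
After move 3 (R'): R=RRRR U=WGWG F=GYGY D=YBYB B=WBWB
After move 4 (F): F=GGYY U=WGOO R=WRGR D=RRYB L=OYOB
Query: L face = OYOB

Answer: O Y O B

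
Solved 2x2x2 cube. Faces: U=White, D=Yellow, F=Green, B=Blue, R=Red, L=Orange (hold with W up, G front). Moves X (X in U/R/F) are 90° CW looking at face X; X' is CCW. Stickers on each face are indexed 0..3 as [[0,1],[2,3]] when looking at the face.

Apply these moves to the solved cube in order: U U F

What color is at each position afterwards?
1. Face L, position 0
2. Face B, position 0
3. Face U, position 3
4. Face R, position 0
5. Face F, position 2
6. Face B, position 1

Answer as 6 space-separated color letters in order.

Answer: R G R W G G

Derivation:
After move 1 (U): U=WWWW F=RRGG R=BBRR B=OOBB L=GGOO
After move 2 (U): U=WWWW F=BBGG R=OORR B=GGBB L=RROO
After move 3 (F): F=GBGB U=WWOR R=WOWR D=ROYY L=RYOY
Query 1: L[0] = R
Query 2: B[0] = G
Query 3: U[3] = R
Query 4: R[0] = W
Query 5: F[2] = G
Query 6: B[1] = G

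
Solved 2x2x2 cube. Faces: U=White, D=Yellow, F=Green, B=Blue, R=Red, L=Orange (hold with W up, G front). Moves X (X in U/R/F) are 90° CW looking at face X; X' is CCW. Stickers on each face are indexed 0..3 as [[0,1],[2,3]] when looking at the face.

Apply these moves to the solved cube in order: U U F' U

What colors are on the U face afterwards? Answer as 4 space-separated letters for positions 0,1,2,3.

Answer: O W R W

Derivation:
After move 1 (U): U=WWWW F=RRGG R=BBRR B=OOBB L=GGOO
After move 2 (U): U=WWWW F=BBGG R=OORR B=GGBB L=RROO
After move 3 (F'): F=BGBG U=WWOR R=YOYR D=ROYY L=RWOW
After move 4 (U): U=OWRW F=YOBG R=GGYR B=RWBB L=BGOW
Query: U face = OWRW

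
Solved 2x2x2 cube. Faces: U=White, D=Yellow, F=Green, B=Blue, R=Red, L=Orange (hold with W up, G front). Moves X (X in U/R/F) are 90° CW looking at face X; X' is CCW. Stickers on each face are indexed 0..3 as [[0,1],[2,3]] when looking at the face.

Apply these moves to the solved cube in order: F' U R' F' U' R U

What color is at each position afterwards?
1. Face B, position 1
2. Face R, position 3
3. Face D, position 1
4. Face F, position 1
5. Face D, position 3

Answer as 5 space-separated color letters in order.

Answer: W W O W R

Derivation:
After move 1 (F'): F=GGGG U=WWRR R=YRYR D=OOYY L=OWOW
After move 2 (U): U=RWRW F=YRGG R=BBYR B=OWBB L=GGOW
After move 3 (R'): R=BRBY U=RBRO F=YWGW D=ORYG B=YWOB
After move 4 (F'): F=WWYG U=RBBB R=RROY D=GWYG L=GOOR
After move 5 (U'): U=BBRB F=GOYG R=WWOY B=RROB L=YWOR
After move 6 (R): R=OWYW U=BORG F=GWYG D=GOYR B=BRBB
After move 7 (U): U=RBGO F=OWYG R=BRYW B=YWBB L=GWOR
Query 1: B[1] = W
Query 2: R[3] = W
Query 3: D[1] = O
Query 4: F[1] = W
Query 5: D[3] = R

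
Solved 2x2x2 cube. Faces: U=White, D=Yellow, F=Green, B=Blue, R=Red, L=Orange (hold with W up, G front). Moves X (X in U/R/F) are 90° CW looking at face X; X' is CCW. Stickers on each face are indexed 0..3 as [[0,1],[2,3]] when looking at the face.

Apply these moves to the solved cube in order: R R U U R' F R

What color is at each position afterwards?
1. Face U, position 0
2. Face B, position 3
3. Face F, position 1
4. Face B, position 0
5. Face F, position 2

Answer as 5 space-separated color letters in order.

Answer: Y B O R W

Derivation:
After move 1 (R): R=RRRR U=WGWG F=GYGY D=YBYB B=WBWB
After move 2 (R): R=RRRR U=WYWY F=GBGB D=YWYW B=GBGB
After move 3 (U): U=WWYY F=RRGB R=GBRR B=OOGB L=GBOO
After move 4 (U): U=YWYW F=GBGB R=OORR B=GBGB L=RROO
After move 5 (R'): R=OROR U=YGYG F=GWGW D=YBYB B=WBWB
After move 6 (F): F=GGWW U=YGOR R=YRGR D=OOYB L=RYOB
After move 7 (R): R=GYRR U=YGOW F=GOWB D=OWYW B=RBGB
Query 1: U[0] = Y
Query 2: B[3] = B
Query 3: F[1] = O
Query 4: B[0] = R
Query 5: F[2] = W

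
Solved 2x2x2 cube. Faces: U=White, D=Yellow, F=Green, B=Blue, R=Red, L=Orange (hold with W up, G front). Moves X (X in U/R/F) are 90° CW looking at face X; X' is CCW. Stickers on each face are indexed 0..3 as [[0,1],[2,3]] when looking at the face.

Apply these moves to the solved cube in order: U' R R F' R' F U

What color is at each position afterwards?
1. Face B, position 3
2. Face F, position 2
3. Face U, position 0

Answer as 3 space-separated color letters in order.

After move 1 (U'): U=WWWW F=OOGG R=GGRR B=RRBB L=BBOO
After move 2 (R): R=RGRG U=WOWG F=OYGY D=YBYR B=WRWB
After move 3 (R): R=RRGG U=WYWY F=OBGR D=YWYW B=GROB
After move 4 (F'): F=BROG U=WYRG R=WRYG D=BOYW L=BYOW
After move 5 (R'): R=RGWY U=WORG F=BYOG D=BRYG B=WROB
After move 6 (F): F=OBGY U=WOWY R=RGGY D=WRYG L=BBOR
After move 7 (U): U=WWYO F=RGGY R=WRGY B=BBOB L=OBOR
Query 1: B[3] = B
Query 2: F[2] = G
Query 3: U[0] = W

Answer: B G W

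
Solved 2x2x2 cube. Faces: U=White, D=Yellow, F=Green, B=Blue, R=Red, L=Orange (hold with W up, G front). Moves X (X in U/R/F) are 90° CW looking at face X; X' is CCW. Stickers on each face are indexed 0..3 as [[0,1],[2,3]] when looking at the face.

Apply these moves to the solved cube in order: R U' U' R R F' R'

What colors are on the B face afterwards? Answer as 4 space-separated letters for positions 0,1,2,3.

Answer: W Y O B

Derivation:
After move 1 (R): R=RRRR U=WGWG F=GYGY D=YBYB B=WBWB
After move 2 (U'): U=GGWW F=OOGY R=GYRR B=RRWB L=WBOO
After move 3 (U'): U=GWGW F=WBGY R=OORR B=GYWB L=RROO
After move 4 (R): R=RORO U=GBGY F=WBGB D=YWYG B=WYWB
After move 5 (R): R=RROO U=GBGB F=WWGG D=YWYW B=YYBB
After move 6 (F'): F=WGWG U=GBRO R=WRYO D=ROYW L=RBOG
After move 7 (R'): R=ROWY U=GBRY F=WBWO D=RGYG B=WYOB
Query: B face = WYOB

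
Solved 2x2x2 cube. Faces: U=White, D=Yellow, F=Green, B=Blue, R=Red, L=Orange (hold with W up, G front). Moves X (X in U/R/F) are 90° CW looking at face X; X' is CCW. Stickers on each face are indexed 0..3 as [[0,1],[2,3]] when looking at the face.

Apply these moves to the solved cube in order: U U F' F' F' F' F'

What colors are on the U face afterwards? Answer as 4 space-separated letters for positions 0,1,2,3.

Answer: W W O R

Derivation:
After move 1 (U): U=WWWW F=RRGG R=BBRR B=OOBB L=GGOO
After move 2 (U): U=WWWW F=BBGG R=OORR B=GGBB L=RROO
After move 3 (F'): F=BGBG U=WWOR R=YOYR D=ROYY L=RWOW
After move 4 (F'): F=GGBB U=WWYY R=OORR D=WWYY L=RROO
After move 5 (F'): F=GBGB U=WWOR R=WOWR D=ROYY L=RYOY
After move 6 (F'): F=BBGG U=WWWW R=OORR D=YYYY L=RROO
After move 7 (F'): F=BGBG U=WWOR R=YOYR D=ROYY L=RWOW
Query: U face = WWOR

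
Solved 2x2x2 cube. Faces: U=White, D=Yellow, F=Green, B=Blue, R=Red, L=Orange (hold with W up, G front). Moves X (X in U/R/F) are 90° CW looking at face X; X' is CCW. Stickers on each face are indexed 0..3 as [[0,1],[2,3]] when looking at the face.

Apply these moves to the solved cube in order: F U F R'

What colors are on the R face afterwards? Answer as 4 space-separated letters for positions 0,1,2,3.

Answer: B R O W

Derivation:
After move 1 (F): F=GGGG U=WWOO R=WRWR D=RRYY L=OYOY
After move 2 (U): U=OWOW F=WRGG R=BBWR B=OYBB L=GGOY
After move 3 (F): F=GWGR U=OWYG R=OBWR D=WBYY L=GROR
After move 4 (R'): R=BROW U=OBYO F=GWGG D=WWYR B=YYBB
Query: R face = BROW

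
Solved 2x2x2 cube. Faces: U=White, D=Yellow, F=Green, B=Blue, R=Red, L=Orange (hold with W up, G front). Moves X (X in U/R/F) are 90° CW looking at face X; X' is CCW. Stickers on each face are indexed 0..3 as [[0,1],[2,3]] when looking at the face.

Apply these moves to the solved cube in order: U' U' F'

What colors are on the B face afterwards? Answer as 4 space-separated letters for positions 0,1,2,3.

Answer: G G B B

Derivation:
After move 1 (U'): U=WWWW F=OOGG R=GGRR B=RRBB L=BBOO
After move 2 (U'): U=WWWW F=BBGG R=OORR B=GGBB L=RROO
After move 3 (F'): F=BGBG U=WWOR R=YOYR D=ROYY L=RWOW
Query: B face = GGBB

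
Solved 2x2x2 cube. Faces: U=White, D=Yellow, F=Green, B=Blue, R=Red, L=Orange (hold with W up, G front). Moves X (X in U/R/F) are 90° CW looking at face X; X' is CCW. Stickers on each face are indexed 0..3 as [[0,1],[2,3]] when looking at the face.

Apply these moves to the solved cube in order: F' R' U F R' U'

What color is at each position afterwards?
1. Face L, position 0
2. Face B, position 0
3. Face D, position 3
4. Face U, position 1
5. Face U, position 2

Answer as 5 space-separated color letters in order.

Answer: G B R O R

Derivation:
After move 1 (F'): F=GGGG U=WWRR R=YRYR D=OOYY L=OWOW
After move 2 (R'): R=RRYY U=WBRB F=GWGR D=OGYG B=YBOB
After move 3 (U): U=RWBB F=RRGR R=YBYY B=OWOB L=GWOW
After move 4 (F): F=GRRR U=RWWW R=BBBY D=YYYG L=GOOG
After move 5 (R'): R=BYBB U=ROWO F=GWRW D=YRYR B=GWYB
After move 6 (U'): U=OORW F=GORW R=GWBB B=BYYB L=GWOG
Query 1: L[0] = G
Query 2: B[0] = B
Query 3: D[3] = R
Query 4: U[1] = O
Query 5: U[2] = R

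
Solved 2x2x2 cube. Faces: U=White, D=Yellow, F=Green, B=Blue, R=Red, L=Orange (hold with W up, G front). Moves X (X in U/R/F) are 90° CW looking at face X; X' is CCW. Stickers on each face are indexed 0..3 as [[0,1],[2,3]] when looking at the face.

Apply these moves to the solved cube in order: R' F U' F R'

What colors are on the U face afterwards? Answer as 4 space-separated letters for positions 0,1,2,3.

After move 1 (R'): R=RRRR U=WBWB F=GWGW D=YGYG B=YBYB
After move 2 (F): F=GGWW U=WBOO R=WRBR D=RRYG L=OYOG
After move 3 (U'): U=BOWO F=OYWW R=GGBR B=WRYB L=YBOG
After move 4 (F): F=WOWY U=BOGB R=WGOR D=BGYG L=YROR
After move 5 (R'): R=GRWO U=BYGW F=WOWB D=BOYY B=GRGB
Query: U face = BYGW

Answer: B Y G W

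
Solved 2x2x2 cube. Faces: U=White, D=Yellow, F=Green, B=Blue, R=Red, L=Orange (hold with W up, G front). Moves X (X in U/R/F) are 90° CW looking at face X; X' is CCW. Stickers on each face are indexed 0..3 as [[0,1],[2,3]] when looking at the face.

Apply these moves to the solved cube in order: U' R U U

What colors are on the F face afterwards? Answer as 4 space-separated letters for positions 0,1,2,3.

After move 1 (U'): U=WWWW F=OOGG R=GGRR B=RRBB L=BBOO
After move 2 (R): R=RGRG U=WOWG F=OYGY D=YBYR B=WRWB
After move 3 (U): U=WWGO F=RGGY R=WRRG B=BBWB L=OYOO
After move 4 (U): U=GWOW F=WRGY R=BBRG B=OYWB L=RGOO
Query: F face = WRGY

Answer: W R G Y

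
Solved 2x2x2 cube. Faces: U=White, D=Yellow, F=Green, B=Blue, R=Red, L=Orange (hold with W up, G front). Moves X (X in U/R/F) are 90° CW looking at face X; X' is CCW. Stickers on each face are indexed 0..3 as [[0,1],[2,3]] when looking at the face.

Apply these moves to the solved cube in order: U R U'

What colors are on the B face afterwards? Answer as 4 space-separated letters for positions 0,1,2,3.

After move 1 (U): U=WWWW F=RRGG R=BBRR B=OOBB L=GGOO
After move 2 (R): R=RBRB U=WRWG F=RYGY D=YBYO B=WOWB
After move 3 (U'): U=RGWW F=GGGY R=RYRB B=RBWB L=WOOO
Query: B face = RBWB

Answer: R B W B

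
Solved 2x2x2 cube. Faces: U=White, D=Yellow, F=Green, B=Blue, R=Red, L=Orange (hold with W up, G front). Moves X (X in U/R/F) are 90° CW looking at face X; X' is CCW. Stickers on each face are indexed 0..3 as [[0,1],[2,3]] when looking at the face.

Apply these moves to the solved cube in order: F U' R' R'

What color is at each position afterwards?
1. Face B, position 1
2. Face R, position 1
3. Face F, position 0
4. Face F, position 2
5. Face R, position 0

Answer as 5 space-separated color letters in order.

Answer: R W O G R

Derivation:
After move 1 (F): F=GGGG U=WWOO R=WRWR D=RRYY L=OYOY
After move 2 (U'): U=WOWO F=OYGG R=GGWR B=WRBB L=BBOY
After move 3 (R'): R=GRGW U=WBWW F=OOGO D=RYYG B=YRRB
After move 4 (R'): R=RWGG U=WRWY F=OBGW D=ROYO B=GRYB
Query 1: B[1] = R
Query 2: R[1] = W
Query 3: F[0] = O
Query 4: F[2] = G
Query 5: R[0] = R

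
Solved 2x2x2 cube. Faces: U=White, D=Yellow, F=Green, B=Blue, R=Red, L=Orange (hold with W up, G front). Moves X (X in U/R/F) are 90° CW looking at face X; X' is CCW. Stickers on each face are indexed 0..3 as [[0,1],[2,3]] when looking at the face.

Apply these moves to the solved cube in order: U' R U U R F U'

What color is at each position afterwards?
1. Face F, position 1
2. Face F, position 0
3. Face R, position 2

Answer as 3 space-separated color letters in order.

After move 1 (U'): U=WWWW F=OOGG R=GGRR B=RRBB L=BBOO
After move 2 (R): R=RGRG U=WOWG F=OYGY D=YBYR B=WRWB
After move 3 (U): U=WWGO F=RGGY R=WRRG B=BBWB L=OYOO
After move 4 (U): U=GWOW F=WRGY R=BBRG B=OYWB L=RGOO
After move 5 (R): R=RBGB U=GROY F=WBGR D=YWYO B=WYWB
After move 6 (F): F=GWRB U=GROG R=OBYB D=GRYO L=RYOW
After move 7 (U'): U=RGGO F=RYRB R=GWYB B=OBWB L=WYOW
Query 1: F[1] = Y
Query 2: F[0] = R
Query 3: R[2] = Y

Answer: Y R Y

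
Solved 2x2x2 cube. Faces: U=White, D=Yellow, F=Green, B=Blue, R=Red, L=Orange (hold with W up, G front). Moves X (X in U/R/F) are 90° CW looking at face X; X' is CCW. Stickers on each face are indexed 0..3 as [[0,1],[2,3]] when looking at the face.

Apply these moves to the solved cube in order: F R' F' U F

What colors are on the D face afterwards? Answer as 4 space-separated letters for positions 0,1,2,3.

Answer: R Y Y G

Derivation:
After move 1 (F): F=GGGG U=WWOO R=WRWR D=RRYY L=OYOY
After move 2 (R'): R=RRWW U=WBOB F=GWGO D=RGYG B=YBRB
After move 3 (F'): F=WOGG U=WBRW R=GRRW D=YYYG L=OBOO
After move 4 (U): U=RWWB F=GRGG R=YBRW B=OBRB L=WOOO
After move 5 (F): F=GGGR U=RWOO R=WBBW D=RYYG L=WYOY
Query: D face = RYYG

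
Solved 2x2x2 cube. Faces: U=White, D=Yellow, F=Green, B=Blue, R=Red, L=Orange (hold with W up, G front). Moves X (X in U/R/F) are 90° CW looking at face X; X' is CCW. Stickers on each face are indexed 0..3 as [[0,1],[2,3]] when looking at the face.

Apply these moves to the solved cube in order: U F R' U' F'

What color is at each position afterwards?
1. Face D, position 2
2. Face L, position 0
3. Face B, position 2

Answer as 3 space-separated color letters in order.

After move 1 (U): U=WWWW F=RRGG R=BBRR B=OOBB L=GGOO
After move 2 (F): F=GRGR U=WWOG R=WBWR D=RBYY L=GYOY
After move 3 (R'): R=BRWW U=WBOO F=GWGG D=RRYR B=YOBB
After move 4 (U'): U=BOWO F=GYGG R=GWWW B=BRBB L=YOOY
After move 5 (F'): F=YGGG U=BOGW R=RWRW D=OYYR L=YOOW
Query 1: D[2] = Y
Query 2: L[0] = Y
Query 3: B[2] = B

Answer: Y Y B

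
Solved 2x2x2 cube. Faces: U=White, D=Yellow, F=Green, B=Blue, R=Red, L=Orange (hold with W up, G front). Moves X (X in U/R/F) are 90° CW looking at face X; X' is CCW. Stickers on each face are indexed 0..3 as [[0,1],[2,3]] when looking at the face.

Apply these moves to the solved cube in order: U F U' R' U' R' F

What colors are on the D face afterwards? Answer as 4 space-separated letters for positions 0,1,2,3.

After move 1 (U): U=WWWW F=RRGG R=BBRR B=OOBB L=GGOO
After move 2 (F): F=GRGR U=WWOG R=WBWR D=RBYY L=GYOY
After move 3 (U'): U=WGWO F=GYGR R=GRWR B=WBBB L=OOOY
After move 4 (R'): R=RRGW U=WBWW F=GGGO D=RYYR B=YBBB
After move 5 (U'): U=BWWW F=OOGO R=GGGW B=RRBB L=YBOY
After move 6 (R'): R=GWGG U=BBWR F=OWGW D=ROYO B=RRYB
After move 7 (F): F=GOWW U=BBYB R=WWRG D=GGYO L=YROO
Query: D face = GGYO

Answer: G G Y O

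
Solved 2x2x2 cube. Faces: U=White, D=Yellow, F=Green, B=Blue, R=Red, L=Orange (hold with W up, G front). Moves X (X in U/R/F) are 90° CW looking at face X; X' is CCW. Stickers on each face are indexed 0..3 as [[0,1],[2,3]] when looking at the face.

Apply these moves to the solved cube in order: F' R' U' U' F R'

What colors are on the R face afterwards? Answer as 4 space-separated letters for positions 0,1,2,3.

Answer: W Y B W

Derivation:
After move 1 (F'): F=GGGG U=WWRR R=YRYR D=OOYY L=OWOW
After move 2 (R'): R=RRYY U=WBRB F=GWGR D=OGYG B=YBOB
After move 3 (U'): U=BBWR F=OWGR R=GWYY B=RROB L=YBOW
After move 4 (U'): U=BRBW F=YBGR R=OWYY B=GWOB L=RROW
After move 5 (F): F=GYRB U=BRWR R=BWWY D=YOYG L=ROOG
After move 6 (R'): R=WYBW U=BOWG F=GRRR D=YYYB B=GWOB
Query: R face = WYBW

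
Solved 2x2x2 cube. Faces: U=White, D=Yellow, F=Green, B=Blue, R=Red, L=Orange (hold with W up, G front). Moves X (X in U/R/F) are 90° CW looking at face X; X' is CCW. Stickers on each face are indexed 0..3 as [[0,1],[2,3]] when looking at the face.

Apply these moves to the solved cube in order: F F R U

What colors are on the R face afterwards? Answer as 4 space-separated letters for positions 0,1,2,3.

Answer: Y B R R

Derivation:
After move 1 (F): F=GGGG U=WWOO R=WRWR D=RRYY L=OYOY
After move 2 (F): F=GGGG U=WWYY R=OROR D=WWYY L=OROR
After move 3 (R): R=OORR U=WGYG F=GWGY D=WBYB B=YBWB
After move 4 (U): U=YWGG F=OOGY R=YBRR B=ORWB L=GWOR
Query: R face = YBRR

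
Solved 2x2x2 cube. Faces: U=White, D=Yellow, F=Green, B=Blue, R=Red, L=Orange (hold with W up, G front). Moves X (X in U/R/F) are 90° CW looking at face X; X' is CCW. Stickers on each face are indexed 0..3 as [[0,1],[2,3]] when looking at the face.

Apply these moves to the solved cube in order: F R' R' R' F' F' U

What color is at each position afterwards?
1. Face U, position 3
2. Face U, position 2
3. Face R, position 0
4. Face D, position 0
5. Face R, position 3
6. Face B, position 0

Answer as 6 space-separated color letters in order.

After move 1 (F): F=GGGG U=WWOO R=WRWR D=RRYY L=OYOY
After move 2 (R'): R=RRWW U=WBOB F=GWGO D=RGYG B=YBRB
After move 3 (R'): R=RWRW U=WROY F=GBGB D=RWYO B=GBGB
After move 4 (R'): R=WWRR U=WGOG F=GRGY D=RBYB B=OBWB
After move 5 (F'): F=RYGG U=WGWR R=BWRR D=YYYB L=OGOO
After move 6 (F'): F=YGRG U=WGBR R=YWYR D=GOYB L=OROW
After move 7 (U): U=BWRG F=YWRG R=OBYR B=ORWB L=YGOW
Query 1: U[3] = G
Query 2: U[2] = R
Query 3: R[0] = O
Query 4: D[0] = G
Query 5: R[3] = R
Query 6: B[0] = O

Answer: G R O G R O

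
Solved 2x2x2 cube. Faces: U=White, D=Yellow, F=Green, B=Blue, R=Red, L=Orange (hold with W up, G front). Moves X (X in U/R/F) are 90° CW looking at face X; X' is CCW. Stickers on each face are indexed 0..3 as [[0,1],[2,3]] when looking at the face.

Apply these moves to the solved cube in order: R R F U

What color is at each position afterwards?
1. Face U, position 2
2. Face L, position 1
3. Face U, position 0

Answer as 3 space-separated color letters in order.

Answer: O G O

Derivation:
After move 1 (R): R=RRRR U=WGWG F=GYGY D=YBYB B=WBWB
After move 2 (R): R=RRRR U=WYWY F=GBGB D=YWYW B=GBGB
After move 3 (F): F=GGBB U=WYOO R=WRYR D=RRYW L=OYOW
After move 4 (U): U=OWOY F=WRBB R=GBYR B=OYGB L=GGOW
Query 1: U[2] = O
Query 2: L[1] = G
Query 3: U[0] = O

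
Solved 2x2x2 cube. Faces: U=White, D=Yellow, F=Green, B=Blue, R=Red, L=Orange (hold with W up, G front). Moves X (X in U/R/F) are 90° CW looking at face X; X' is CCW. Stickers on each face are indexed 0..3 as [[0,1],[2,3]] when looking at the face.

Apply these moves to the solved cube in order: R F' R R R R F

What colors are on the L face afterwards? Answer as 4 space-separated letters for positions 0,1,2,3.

After move 1 (R): R=RRRR U=WGWG F=GYGY D=YBYB B=WBWB
After move 2 (F'): F=YYGG U=WGRR R=BRYR D=OOYB L=OGOW
After move 3 (R): R=YBRR U=WYRG F=YOGB D=OWYW B=RBGB
After move 4 (R): R=RYRB U=WORB F=YWGW D=OGYR B=GBYB
After move 5 (R): R=RRBY U=WWRW F=YGGR D=OYYG B=BBOB
After move 6 (R): R=BRYR U=WGRR F=YYGG D=OOYB B=WBWB
After move 7 (F): F=GYGY U=WGWG R=RRRR D=YBYB L=OOOO
Query: L face = OOOO

Answer: O O O O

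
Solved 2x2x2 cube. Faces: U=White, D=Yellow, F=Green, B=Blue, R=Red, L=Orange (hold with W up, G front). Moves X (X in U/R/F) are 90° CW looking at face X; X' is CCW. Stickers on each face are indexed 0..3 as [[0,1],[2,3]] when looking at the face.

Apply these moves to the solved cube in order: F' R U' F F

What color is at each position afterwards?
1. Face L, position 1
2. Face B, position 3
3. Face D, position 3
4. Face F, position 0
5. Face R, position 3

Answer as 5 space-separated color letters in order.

After move 1 (F'): F=GGGG U=WWRR R=YRYR D=OOYY L=OWOW
After move 2 (R): R=YYRR U=WGRG F=GOGY D=OBYB B=RBWB
After move 3 (U'): U=GGWR F=OWGY R=GORR B=YYWB L=RBOW
After move 4 (F): F=GOYW U=GGWB R=WORR D=RGYB L=ROOB
After move 5 (F): F=YGWO U=GGBO R=WOBR D=RWYB L=RROG
Query 1: L[1] = R
Query 2: B[3] = B
Query 3: D[3] = B
Query 4: F[0] = Y
Query 5: R[3] = R

Answer: R B B Y R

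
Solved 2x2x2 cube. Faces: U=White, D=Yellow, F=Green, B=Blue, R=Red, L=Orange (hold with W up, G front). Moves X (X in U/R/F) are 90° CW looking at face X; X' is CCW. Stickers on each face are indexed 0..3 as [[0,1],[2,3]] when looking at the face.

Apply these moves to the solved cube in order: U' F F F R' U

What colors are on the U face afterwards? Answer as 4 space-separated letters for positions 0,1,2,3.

Answer: G W R B

Derivation:
After move 1 (U'): U=WWWW F=OOGG R=GGRR B=RRBB L=BBOO
After move 2 (F): F=GOGO U=WWOB R=WGWR D=RGYY L=BYOY
After move 3 (F): F=GGOO U=WWYY R=OGBR D=WWYY L=BROG
After move 4 (F): F=OGOG U=WWGR R=YGYR D=BOYY L=BWOW
After move 5 (R'): R=GRYY U=WBGR F=OWOR D=BGYG B=YROB
After move 6 (U): U=GWRB F=GROR R=YRYY B=BWOB L=OWOW
Query: U face = GWRB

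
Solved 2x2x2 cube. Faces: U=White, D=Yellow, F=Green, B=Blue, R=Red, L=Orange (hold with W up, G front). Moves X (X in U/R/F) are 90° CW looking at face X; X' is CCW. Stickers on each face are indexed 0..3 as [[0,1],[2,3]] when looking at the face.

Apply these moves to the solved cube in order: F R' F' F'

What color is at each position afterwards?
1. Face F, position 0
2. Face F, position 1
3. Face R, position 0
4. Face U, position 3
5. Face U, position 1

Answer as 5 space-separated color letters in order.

Answer: O G Y R B

Derivation:
After move 1 (F): F=GGGG U=WWOO R=WRWR D=RRYY L=OYOY
After move 2 (R'): R=RRWW U=WBOB F=GWGO D=RGYG B=YBRB
After move 3 (F'): F=WOGG U=WBRW R=GRRW D=YYYG L=OBOO
After move 4 (F'): F=OGWG U=WBGR R=YRYW D=BOYG L=OWOR
Query 1: F[0] = O
Query 2: F[1] = G
Query 3: R[0] = Y
Query 4: U[3] = R
Query 5: U[1] = B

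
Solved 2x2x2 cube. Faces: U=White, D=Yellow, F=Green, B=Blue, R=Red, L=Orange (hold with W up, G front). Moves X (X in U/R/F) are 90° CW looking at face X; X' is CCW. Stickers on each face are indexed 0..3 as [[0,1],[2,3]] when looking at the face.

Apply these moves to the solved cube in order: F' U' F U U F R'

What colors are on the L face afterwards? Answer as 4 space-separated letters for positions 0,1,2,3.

After move 1 (F'): F=GGGG U=WWRR R=YRYR D=OOYY L=OWOW
After move 2 (U'): U=WRWR F=OWGG R=GGYR B=YRBB L=BBOW
After move 3 (F): F=GOGW U=WRWB R=WGRR D=YGYY L=BOOO
After move 4 (U): U=WWBR F=WGGW R=YRRR B=BOBB L=GOOO
After move 5 (U): U=BWRW F=YRGW R=BORR B=GOBB L=WGOO
After move 6 (F): F=GYWR U=BWOG R=ROWR D=RBYY L=WYOG
After move 7 (R'): R=ORRW U=BBOG F=GWWG D=RYYR B=YOBB
Query: L face = WYOG

Answer: W Y O G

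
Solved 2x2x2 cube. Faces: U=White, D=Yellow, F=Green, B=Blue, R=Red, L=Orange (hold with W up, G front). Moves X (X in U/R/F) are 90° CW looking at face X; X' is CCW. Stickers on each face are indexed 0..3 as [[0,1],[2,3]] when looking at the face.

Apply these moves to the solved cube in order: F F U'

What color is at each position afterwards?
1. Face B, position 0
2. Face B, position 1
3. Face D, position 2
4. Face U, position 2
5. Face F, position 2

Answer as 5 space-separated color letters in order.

Answer: O R Y W G

Derivation:
After move 1 (F): F=GGGG U=WWOO R=WRWR D=RRYY L=OYOY
After move 2 (F): F=GGGG U=WWYY R=OROR D=WWYY L=OROR
After move 3 (U'): U=WYWY F=ORGG R=GGOR B=ORBB L=BBOR
Query 1: B[0] = O
Query 2: B[1] = R
Query 3: D[2] = Y
Query 4: U[2] = W
Query 5: F[2] = G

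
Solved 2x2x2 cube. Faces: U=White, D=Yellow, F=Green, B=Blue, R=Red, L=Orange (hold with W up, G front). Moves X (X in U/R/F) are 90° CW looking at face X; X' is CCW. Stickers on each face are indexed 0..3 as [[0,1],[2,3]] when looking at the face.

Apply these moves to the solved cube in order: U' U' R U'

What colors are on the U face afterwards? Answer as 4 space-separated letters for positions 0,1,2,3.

After move 1 (U'): U=WWWW F=OOGG R=GGRR B=RRBB L=BBOO
After move 2 (U'): U=WWWW F=BBGG R=OORR B=GGBB L=RROO
After move 3 (R): R=RORO U=WBWG F=BYGY D=YBYG B=WGWB
After move 4 (U'): U=BGWW F=RRGY R=BYRO B=ROWB L=WGOO
Query: U face = BGWW

Answer: B G W W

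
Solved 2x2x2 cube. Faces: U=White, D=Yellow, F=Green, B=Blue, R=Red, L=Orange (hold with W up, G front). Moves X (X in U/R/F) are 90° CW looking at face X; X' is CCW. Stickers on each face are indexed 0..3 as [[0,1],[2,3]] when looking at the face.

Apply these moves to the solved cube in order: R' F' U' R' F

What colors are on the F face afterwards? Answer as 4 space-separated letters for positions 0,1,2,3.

After move 1 (R'): R=RRRR U=WBWB F=GWGW D=YGYG B=YBYB
After move 2 (F'): F=WWGG U=WBRR R=GRYR D=OOYG L=OBOW
After move 3 (U'): U=BRWR F=OBGG R=WWYR B=GRYB L=YBOW
After move 4 (R'): R=WRWY U=BYWG F=ORGR D=OBYG B=GROB
After move 5 (F): F=GORR U=BYWB R=WRGY D=WWYG L=YOOB
Query: F face = GORR

Answer: G O R R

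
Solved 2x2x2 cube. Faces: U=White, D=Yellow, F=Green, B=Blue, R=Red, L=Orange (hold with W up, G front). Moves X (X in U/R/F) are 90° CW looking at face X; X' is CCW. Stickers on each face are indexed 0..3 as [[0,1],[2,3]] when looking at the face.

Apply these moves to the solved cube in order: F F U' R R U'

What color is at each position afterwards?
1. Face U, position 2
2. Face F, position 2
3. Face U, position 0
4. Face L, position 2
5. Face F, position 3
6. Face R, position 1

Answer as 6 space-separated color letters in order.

Answer: W G W O O B

Derivation:
After move 1 (F): F=GGGG U=WWOO R=WRWR D=RRYY L=OYOY
After move 2 (F): F=GGGG U=WWYY R=OROR D=WWYY L=OROR
After move 3 (U'): U=WYWY F=ORGG R=GGOR B=ORBB L=BBOR
After move 4 (R): R=OGRG U=WRWG F=OWGY D=WBYO B=YRYB
After move 5 (R): R=ROGG U=WWWY F=OBGO D=WYYY B=GRRB
After move 6 (U'): U=WYWW F=BBGO R=OBGG B=RORB L=GROR
Query 1: U[2] = W
Query 2: F[2] = G
Query 3: U[0] = W
Query 4: L[2] = O
Query 5: F[3] = O
Query 6: R[1] = B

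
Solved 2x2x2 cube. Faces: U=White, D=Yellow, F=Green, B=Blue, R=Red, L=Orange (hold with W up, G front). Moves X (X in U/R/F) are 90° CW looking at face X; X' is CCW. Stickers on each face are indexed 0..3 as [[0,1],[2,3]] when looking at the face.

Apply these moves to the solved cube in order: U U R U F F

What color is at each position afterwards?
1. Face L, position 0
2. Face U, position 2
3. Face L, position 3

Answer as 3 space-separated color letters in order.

Answer: B B W

Derivation:
After move 1 (U): U=WWWW F=RRGG R=BBRR B=OOBB L=GGOO
After move 2 (U): U=WWWW F=BBGG R=OORR B=GGBB L=RROO
After move 3 (R): R=RORO U=WBWG F=BYGY D=YBYG B=WGWB
After move 4 (U): U=WWGB F=ROGY R=WGRO B=RRWB L=BYOO
After move 5 (F): F=GRYO U=WWOY R=GGBO D=RWYG L=BYOB
After move 6 (F): F=YGOR U=WWBY R=OGYO D=BGYG L=BROW
Query 1: L[0] = B
Query 2: U[2] = B
Query 3: L[3] = W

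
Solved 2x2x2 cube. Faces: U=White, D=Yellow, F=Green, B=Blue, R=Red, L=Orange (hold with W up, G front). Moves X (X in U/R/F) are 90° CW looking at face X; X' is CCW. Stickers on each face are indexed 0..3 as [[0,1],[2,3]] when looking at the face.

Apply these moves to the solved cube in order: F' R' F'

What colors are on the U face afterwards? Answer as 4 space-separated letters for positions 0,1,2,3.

Answer: W B R Y

Derivation:
After move 1 (F'): F=GGGG U=WWRR R=YRYR D=OOYY L=OWOW
After move 2 (R'): R=RRYY U=WBRB F=GWGR D=OGYG B=YBOB
After move 3 (F'): F=WRGG U=WBRY R=GROY D=WWYG L=OBOR
Query: U face = WBRY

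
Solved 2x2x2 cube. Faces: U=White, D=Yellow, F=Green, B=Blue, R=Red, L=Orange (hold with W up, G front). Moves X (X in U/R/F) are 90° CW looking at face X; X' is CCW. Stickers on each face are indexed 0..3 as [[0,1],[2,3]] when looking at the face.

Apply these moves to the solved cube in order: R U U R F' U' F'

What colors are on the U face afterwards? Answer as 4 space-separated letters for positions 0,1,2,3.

Answer: B R B Y

Derivation:
After move 1 (R): R=RRRR U=WGWG F=GYGY D=YBYB B=WBWB
After move 2 (U): U=WWGG F=RRGY R=WBRR B=OOWB L=GYOO
After move 3 (U): U=GWGW F=WBGY R=OORR B=GYWB L=RROO
After move 4 (R): R=RORO U=GBGY F=WBGB D=YWYG B=WYWB
After move 5 (F'): F=BBWG U=GBRR R=WOYO D=ROYG L=RYOG
After move 6 (U'): U=BRGR F=RYWG R=BBYO B=WOWB L=WYOG
After move 7 (F'): F=YGRW U=BRBY R=OBRO D=YGYG L=WROG
Query: U face = BRBY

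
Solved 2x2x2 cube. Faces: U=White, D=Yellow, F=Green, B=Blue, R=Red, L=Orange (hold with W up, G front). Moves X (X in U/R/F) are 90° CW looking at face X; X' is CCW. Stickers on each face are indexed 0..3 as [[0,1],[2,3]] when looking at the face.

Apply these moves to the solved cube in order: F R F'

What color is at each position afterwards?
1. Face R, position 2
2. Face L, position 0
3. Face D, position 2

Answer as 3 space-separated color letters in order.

Answer: R O Y

Derivation:
After move 1 (F): F=GGGG U=WWOO R=WRWR D=RRYY L=OYOY
After move 2 (R): R=WWRR U=WGOG F=GRGY D=RBYB B=OBWB
After move 3 (F'): F=RYGG U=WGWR R=BWRR D=YYYB L=OGOO
Query 1: R[2] = R
Query 2: L[0] = O
Query 3: D[2] = Y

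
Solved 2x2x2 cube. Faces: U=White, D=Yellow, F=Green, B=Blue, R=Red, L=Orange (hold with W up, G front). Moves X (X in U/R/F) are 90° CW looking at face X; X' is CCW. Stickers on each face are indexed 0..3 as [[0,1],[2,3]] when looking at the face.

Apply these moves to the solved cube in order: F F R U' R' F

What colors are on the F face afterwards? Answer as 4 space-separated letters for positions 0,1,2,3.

After move 1 (F): F=GGGG U=WWOO R=WRWR D=RRYY L=OYOY
After move 2 (F): F=GGGG U=WWYY R=OROR D=WWYY L=OROR
After move 3 (R): R=OORR U=WGYG F=GWGY D=WBYB B=YBWB
After move 4 (U'): U=GGWY F=ORGY R=GWRR B=OOWB L=YBOR
After move 5 (R'): R=WRGR U=GWWO F=OGGY D=WRYY B=BOBB
After move 6 (F): F=GOYG U=GWRB R=WROR D=GWYY L=YWOR
Query: F face = GOYG

Answer: G O Y G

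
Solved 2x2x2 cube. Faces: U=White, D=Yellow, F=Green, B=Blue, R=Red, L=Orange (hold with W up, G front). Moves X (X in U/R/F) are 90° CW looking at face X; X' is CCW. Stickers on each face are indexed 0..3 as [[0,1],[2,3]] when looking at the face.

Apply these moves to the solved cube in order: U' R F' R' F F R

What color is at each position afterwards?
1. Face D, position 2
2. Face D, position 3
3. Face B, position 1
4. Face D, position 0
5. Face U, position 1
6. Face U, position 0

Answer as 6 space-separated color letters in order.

After move 1 (U'): U=WWWW F=OOGG R=GGRR B=RRBB L=BBOO
After move 2 (R): R=RGRG U=WOWG F=OYGY D=YBYR B=WRWB
After move 3 (F'): F=YYOG U=WORR R=BGYG D=BOYR L=BGOW
After move 4 (R'): R=GGBY U=WWRW F=YOOR D=BYYG B=RROB
After move 5 (F): F=OYRO U=WWWG R=RGWY D=BGYG L=BBOY
After move 6 (F): F=ROOY U=WWYB R=WGGY D=WRYG L=BBOG
After move 7 (R): R=GWYG U=WOYY F=RROG D=WOYR B=BRWB
Query 1: D[2] = Y
Query 2: D[3] = R
Query 3: B[1] = R
Query 4: D[0] = W
Query 5: U[1] = O
Query 6: U[0] = W

Answer: Y R R W O W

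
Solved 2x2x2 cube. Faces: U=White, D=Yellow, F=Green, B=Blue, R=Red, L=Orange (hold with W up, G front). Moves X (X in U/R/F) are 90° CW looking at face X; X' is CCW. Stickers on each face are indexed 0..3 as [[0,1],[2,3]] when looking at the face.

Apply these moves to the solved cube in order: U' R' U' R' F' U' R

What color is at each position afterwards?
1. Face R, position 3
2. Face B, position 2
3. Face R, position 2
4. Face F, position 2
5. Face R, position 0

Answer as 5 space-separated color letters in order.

Answer: W O G B Y

Derivation:
After move 1 (U'): U=WWWW F=OOGG R=GGRR B=RRBB L=BBOO
After move 2 (R'): R=GRGR U=WBWR F=OWGW D=YOYG B=YRYB
After move 3 (U'): U=BRWW F=BBGW R=OWGR B=GRYB L=YROO
After move 4 (R'): R=WROG U=BYWG F=BRGW D=YBYW B=GROB
After move 5 (F'): F=RWBG U=BYWO R=BRYG D=ROYW L=YGOW
After move 6 (U'): U=YOBW F=YGBG R=RWYG B=BROB L=GROW
After move 7 (R): R=YRGW U=YGBG F=YOBW D=ROYB B=WROB
Query 1: R[3] = W
Query 2: B[2] = O
Query 3: R[2] = G
Query 4: F[2] = B
Query 5: R[0] = Y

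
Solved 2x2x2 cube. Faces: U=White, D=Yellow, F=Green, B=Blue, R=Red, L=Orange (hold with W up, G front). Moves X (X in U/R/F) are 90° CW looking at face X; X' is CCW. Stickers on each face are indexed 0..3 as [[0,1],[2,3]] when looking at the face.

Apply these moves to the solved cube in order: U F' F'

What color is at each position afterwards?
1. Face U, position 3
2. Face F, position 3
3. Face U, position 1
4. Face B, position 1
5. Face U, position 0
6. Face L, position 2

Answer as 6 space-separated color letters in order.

Answer: Y R W O W O

Derivation:
After move 1 (U): U=WWWW F=RRGG R=BBRR B=OOBB L=GGOO
After move 2 (F'): F=RGRG U=WWBR R=YBYR D=GOYY L=GWOW
After move 3 (F'): F=GGRR U=WWYY R=OBGR D=WWYY L=GROB
Query 1: U[3] = Y
Query 2: F[3] = R
Query 3: U[1] = W
Query 4: B[1] = O
Query 5: U[0] = W
Query 6: L[2] = O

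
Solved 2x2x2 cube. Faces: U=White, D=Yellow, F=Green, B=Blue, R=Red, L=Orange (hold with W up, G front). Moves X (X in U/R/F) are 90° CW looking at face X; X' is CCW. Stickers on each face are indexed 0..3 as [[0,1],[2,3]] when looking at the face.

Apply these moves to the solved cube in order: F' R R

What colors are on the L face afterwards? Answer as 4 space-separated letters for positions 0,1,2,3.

Answer: O W O W

Derivation:
After move 1 (F'): F=GGGG U=WWRR R=YRYR D=OOYY L=OWOW
After move 2 (R): R=YYRR U=WGRG F=GOGY D=OBYB B=RBWB
After move 3 (R): R=RYRY U=WORY F=GBGB D=OWYR B=GBGB
Query: L face = OWOW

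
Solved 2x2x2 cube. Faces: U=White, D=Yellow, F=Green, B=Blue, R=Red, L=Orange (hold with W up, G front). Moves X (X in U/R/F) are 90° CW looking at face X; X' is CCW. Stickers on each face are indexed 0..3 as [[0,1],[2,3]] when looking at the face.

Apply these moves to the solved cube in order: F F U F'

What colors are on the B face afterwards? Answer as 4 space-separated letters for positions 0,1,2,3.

After move 1 (F): F=GGGG U=WWOO R=WRWR D=RRYY L=OYOY
After move 2 (F): F=GGGG U=WWYY R=OROR D=WWYY L=OROR
After move 3 (U): U=YWYW F=ORGG R=BBOR B=ORBB L=GGOR
After move 4 (F'): F=RGOG U=YWBO R=WBWR D=GRYY L=GWOY
Query: B face = ORBB

Answer: O R B B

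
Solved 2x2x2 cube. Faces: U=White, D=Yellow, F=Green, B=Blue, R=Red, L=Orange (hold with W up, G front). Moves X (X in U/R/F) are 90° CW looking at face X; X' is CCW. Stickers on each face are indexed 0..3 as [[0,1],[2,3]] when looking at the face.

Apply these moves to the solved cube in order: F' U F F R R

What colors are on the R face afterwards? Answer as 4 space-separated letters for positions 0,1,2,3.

After move 1 (F'): F=GGGG U=WWRR R=YRYR D=OOYY L=OWOW
After move 2 (U): U=RWRW F=YRGG R=BBYR B=OWBB L=GGOW
After move 3 (F): F=GYGR U=RWWG R=RBWR D=YBYY L=GOOO
After move 4 (F): F=GGRY U=RWOO R=WBGR D=WRYY L=GYOB
After move 5 (R): R=GWRB U=RGOY F=GRRY D=WBYO B=OWWB
After move 6 (R): R=RGBW U=RROY F=GBRO D=WWYO B=YWGB
Query: R face = RGBW

Answer: R G B W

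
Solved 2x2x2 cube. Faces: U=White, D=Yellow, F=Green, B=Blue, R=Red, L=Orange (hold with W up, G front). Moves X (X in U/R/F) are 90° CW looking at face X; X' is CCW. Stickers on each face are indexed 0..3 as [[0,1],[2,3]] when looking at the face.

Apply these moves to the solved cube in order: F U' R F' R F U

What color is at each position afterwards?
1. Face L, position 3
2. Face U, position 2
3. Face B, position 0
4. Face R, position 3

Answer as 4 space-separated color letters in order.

After move 1 (F): F=GGGG U=WWOO R=WRWR D=RRYY L=OYOY
After move 2 (U'): U=WOWO F=OYGG R=GGWR B=WRBB L=BBOY
After move 3 (R): R=WGRG U=WYWG F=ORGY D=RBYW B=OROB
After move 4 (F'): F=RYOG U=WYWR R=BGRG D=BYYW L=BGOW
After move 5 (R): R=RBGG U=WYWG F=RYOW D=BOYO B=RRYB
After move 6 (F): F=ORWY U=WYWG R=WBGG D=GRYO L=BBOO
After move 7 (U): U=WWGY F=WBWY R=RRGG B=BBYB L=OROO
Query 1: L[3] = O
Query 2: U[2] = G
Query 3: B[0] = B
Query 4: R[3] = G

Answer: O G B G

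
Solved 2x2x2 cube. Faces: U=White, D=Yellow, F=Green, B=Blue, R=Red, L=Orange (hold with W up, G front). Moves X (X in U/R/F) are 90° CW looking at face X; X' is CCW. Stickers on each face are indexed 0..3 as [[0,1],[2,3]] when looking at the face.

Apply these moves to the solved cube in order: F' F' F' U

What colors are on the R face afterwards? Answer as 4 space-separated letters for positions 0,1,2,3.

After move 1 (F'): F=GGGG U=WWRR R=YRYR D=OOYY L=OWOW
After move 2 (F'): F=GGGG U=WWYY R=OROR D=WWYY L=OROR
After move 3 (F'): F=GGGG U=WWOO R=WRWR D=RRYY L=OYOY
After move 4 (U): U=OWOW F=WRGG R=BBWR B=OYBB L=GGOY
Query: R face = BBWR

Answer: B B W R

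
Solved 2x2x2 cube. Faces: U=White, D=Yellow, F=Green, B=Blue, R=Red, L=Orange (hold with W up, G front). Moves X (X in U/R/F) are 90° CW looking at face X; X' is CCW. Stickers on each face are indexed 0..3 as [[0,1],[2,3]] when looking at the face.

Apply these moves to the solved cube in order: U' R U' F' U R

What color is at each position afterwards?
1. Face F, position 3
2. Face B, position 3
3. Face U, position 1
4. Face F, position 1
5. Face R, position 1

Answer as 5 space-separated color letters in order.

After move 1 (U'): U=WWWW F=OOGG R=GGRR B=RRBB L=BBOO
After move 2 (R): R=RGRG U=WOWG F=OYGY D=YBYR B=WRWB
After move 3 (U'): U=OGWW F=BBGY R=OYRG B=RGWB L=WROO
After move 4 (F'): F=BYBG U=OGOR R=BYYG D=ROYR L=WWOW
After move 5 (U): U=OORG F=BYBG R=RGYG B=WWWB L=BYOW
After move 6 (R): R=YRGG U=OYRG F=BOBR D=RWYW B=GWOB
Query 1: F[3] = R
Query 2: B[3] = B
Query 3: U[1] = Y
Query 4: F[1] = O
Query 5: R[1] = R

Answer: R B Y O R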